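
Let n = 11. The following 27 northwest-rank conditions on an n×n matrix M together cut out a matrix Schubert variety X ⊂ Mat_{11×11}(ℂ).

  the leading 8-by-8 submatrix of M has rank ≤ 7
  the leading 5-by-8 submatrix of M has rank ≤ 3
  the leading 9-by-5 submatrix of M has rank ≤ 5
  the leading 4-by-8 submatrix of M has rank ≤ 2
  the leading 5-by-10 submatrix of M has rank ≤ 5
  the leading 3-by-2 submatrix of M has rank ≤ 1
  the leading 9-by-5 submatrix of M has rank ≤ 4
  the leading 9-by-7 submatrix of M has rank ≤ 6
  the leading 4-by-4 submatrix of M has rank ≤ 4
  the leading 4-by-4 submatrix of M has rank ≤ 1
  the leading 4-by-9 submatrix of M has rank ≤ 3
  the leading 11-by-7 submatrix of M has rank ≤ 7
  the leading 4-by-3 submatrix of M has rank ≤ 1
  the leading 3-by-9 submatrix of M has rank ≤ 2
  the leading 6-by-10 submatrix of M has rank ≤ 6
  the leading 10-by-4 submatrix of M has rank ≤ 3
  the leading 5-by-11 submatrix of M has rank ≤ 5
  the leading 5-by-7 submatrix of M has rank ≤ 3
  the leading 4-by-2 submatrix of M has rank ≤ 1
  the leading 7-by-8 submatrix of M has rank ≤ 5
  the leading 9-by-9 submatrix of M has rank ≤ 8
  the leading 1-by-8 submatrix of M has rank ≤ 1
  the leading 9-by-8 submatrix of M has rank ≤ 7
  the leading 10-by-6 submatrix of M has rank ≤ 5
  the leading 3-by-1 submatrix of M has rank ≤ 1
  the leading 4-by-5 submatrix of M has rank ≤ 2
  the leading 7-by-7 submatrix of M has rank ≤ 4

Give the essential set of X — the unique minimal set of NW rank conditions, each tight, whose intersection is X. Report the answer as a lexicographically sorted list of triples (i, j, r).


Rank table r_w(11×11) implied by the 27 constraints:

  R[1]: 1  1  1  1  1  1  1  1  1  1  1
  R[2]: 1  1  1  1  2  2  2  2  2  2  2
  R[3]: 1  1  1  1  2  2  2  2  2  3  3
  R[4]: 1  1  1  1  2  2  2  2  3  4  4
  R[5]: 1  2  2  2  3  3  3  3  4  5  5
  R[6]: 1  2  3  3  4  4  4  4  5  6  6
  R[7]: 1  2  3  3  4  4  4  5  6  7  7
  R[8]: 1  2  3  3  4  5  5  6  7  8  8
  R[9]: 1  2  3  3  4  5  6  7  8  9  9
  R[10]: 1  2  3  3  4  5  6  7  8  9  10
  R[11]: 1  2  3  4  5  6  7  8  9  10  11

the unique w with this rank table is (1, 5, 10, 9, 2, 3, 8, 6, 7, 11, 4).

5 SE-corners of the 22-cell Rothe diagram give Ess(w):

[(3, 9, 2), (4, 4, 1), (4, 8, 2), (7, 7, 4), (10, 4, 3)]


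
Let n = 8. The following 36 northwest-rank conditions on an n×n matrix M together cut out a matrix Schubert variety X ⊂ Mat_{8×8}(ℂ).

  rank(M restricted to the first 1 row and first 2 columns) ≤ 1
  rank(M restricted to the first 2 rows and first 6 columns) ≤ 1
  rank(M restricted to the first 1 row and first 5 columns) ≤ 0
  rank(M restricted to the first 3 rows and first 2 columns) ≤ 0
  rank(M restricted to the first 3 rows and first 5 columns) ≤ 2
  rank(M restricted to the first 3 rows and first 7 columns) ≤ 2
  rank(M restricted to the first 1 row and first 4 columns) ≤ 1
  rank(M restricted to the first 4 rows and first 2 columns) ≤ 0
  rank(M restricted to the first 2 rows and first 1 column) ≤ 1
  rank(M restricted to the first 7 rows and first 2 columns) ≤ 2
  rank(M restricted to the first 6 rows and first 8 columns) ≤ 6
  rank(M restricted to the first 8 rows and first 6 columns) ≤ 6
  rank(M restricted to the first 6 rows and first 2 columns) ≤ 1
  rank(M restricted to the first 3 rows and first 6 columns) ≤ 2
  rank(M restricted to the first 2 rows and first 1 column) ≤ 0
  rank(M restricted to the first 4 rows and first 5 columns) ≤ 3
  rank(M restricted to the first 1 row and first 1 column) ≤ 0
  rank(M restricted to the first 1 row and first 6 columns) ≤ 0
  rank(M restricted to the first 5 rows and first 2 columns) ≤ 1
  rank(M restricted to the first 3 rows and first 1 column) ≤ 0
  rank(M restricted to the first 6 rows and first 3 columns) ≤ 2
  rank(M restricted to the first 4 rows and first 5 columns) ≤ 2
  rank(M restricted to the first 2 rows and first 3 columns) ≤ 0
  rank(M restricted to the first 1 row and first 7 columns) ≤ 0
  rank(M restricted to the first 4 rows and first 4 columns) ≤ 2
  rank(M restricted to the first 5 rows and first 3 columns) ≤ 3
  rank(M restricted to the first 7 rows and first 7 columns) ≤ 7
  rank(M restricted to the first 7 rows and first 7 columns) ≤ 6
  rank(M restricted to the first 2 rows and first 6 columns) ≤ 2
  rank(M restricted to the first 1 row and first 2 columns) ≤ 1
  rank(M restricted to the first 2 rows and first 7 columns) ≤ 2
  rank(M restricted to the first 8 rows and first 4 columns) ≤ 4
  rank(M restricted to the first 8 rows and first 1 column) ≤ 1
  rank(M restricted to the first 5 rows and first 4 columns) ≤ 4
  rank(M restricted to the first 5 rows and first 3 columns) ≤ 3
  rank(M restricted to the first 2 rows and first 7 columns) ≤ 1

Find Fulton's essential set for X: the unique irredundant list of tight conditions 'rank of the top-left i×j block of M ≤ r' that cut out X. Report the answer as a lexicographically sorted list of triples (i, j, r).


Propagating the 36 rank bounds to every northwest block:

  row 1: 0  0  0  0  0  0  0  1
  row 2: 0  0  0  1  1  1  1  2
  row 3: 0  0  1  2  2  2  2  3
  row 4: 0  0  1  2  2  3  3  4
  row 5: 1  1  2  3  3  4  4  5
  row 6: 1  1  2  3  4  5  5  6
  row 7: 1  2  3  4  5  6  6  7
  row 8: 1  2  3  4  5  6  7  8

the unique w with this rank table is (8, 4, 3, 6, 1, 5, 2, 7).

ℓ(w)=16; the 5 essential cells (i,j,r):

[(1, 7, 0), (2, 3, 0), (4, 2, 0), (4, 5, 2), (6, 2, 1)]


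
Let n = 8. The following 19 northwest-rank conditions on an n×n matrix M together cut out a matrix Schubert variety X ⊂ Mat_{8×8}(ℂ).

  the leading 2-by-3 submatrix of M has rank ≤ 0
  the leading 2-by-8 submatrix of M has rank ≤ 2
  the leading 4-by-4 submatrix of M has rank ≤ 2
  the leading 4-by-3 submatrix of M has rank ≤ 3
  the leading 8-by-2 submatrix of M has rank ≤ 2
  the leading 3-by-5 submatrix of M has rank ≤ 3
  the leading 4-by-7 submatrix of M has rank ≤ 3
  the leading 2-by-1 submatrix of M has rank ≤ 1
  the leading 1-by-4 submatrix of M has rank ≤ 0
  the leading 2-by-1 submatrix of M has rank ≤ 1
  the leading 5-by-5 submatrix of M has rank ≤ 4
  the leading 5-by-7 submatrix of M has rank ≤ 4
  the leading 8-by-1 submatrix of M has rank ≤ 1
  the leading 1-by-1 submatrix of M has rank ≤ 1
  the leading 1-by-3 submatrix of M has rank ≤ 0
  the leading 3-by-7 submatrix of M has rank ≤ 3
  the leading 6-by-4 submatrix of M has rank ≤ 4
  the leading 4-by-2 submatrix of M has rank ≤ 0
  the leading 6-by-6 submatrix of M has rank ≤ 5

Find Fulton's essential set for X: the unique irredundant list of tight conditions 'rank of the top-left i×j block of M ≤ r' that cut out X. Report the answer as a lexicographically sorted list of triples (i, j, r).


Propagating the 19 rank bounds to every northwest block:

  0 0 0 0 1 1 1 1
  0 0 0 1 2 2 2 2
  0 0 1 2 3 3 3 3
  0 0 1 2 3 3 3 4
  1 1 2 3 4 4 4 5
  1 2 3 4 5 5 5 6
  1 2 3 4 5 6 6 7
  1 2 3 4 5 6 7 8

reading off 1-entries of Δ²R: w = (5, 4, 3, 8, 1, 2, 6, 7).

|D(w)|=13, |Ess(w)|=4:

[(1, 4, 0), (2, 3, 0), (4, 2, 0), (4, 7, 3)]


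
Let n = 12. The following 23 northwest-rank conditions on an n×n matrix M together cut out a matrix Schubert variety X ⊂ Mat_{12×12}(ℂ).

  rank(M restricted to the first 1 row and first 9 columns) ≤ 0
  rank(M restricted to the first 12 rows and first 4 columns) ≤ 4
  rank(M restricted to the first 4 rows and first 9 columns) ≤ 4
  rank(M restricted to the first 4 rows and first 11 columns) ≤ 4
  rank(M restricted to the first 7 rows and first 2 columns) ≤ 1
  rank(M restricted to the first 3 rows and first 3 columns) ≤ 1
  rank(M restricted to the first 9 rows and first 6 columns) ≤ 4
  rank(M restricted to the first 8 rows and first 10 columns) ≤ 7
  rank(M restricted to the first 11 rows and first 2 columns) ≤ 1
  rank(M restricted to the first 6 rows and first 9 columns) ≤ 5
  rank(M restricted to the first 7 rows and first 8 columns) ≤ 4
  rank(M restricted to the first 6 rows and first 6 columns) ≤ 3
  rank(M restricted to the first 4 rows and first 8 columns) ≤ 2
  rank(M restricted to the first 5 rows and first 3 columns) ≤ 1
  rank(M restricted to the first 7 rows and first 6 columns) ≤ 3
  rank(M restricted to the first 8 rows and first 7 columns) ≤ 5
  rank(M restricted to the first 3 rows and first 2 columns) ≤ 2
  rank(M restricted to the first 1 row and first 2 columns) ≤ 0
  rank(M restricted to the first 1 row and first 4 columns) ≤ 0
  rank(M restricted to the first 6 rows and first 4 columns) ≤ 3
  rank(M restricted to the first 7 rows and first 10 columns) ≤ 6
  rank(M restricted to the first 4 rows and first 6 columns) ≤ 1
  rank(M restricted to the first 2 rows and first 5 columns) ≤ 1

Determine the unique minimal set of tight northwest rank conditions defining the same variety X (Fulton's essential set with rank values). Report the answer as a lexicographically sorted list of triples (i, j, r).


Recovering R(i,j) via the rank-extension bound from the 23 conditions:

  i=1: 0, 0, 0, 0, 0, 0, 0, 0, 0, 1, 1, 1
  i=2: 1, 1, 1, 1, 1, 1, 1, 1, 1, 2, 2, 2
  i=3: 1, 1, 1, 1, 1, 1, 2, 2, 2, 3, 3, 3
  i=4: 1, 1, 1, 1, 1, 1, 2, 2, 3, 4, 4, 4
  i=5: 1, 1, 1, 2, 2, 2, 3, 3, 4, 5, 5, 5
  i=6: 1, 1, 2, 3, 3, 3, 4, 4, 5, 6, 6, 6
  i=7: 1, 1, 2, 3, 3, 3, 4, 4, 5, 6, 7, 7
  i=8: 1, 1, 2, 3, 4, 4, 5, 5, 6, 7, 8, 8
  i=9: 1, 1, 2, 3, 4, 4, 5, 6, 7, 8, 9, 9
  i=10: 1, 1, 2, 3, 4, 5, 6, 7, 8, 9, 10, 10
  i=11: 1, 1, 2, 3, 4, 5, 6, 7, 8, 9, 10, 11
  i=12: 1, 2, 3, 4, 5, 6, 7, 8, 9, 10, 11, 12

hence w(1..12) = (10, 1, 7, 9, 4, 3, 11, 5, 8, 6, 12, 2).

Rothe diagram D(w) (32 cells), 8 SE-corners (essential conditions):

[(1, 9, 0), (4, 6, 1), (4, 8, 2), (5, 3, 1), (7, 6, 3), (7, 8, 4), (9, 6, 4), (11, 2, 1)]


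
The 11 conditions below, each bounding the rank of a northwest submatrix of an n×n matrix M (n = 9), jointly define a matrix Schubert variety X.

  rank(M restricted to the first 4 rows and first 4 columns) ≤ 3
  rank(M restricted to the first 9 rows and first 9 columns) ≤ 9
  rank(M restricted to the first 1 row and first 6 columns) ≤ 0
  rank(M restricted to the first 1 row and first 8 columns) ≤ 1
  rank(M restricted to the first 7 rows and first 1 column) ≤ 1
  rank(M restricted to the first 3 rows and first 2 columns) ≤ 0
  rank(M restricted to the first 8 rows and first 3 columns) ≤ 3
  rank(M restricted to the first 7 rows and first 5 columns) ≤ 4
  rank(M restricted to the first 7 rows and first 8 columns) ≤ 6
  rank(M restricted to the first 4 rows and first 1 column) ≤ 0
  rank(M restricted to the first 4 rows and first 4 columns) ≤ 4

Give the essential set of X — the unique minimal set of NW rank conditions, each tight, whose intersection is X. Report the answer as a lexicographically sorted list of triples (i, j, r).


Reconstructing r_w from the 11 given conditions:

  i=1: 0  0  0  0  0  0  1  1  1
  i=2: 0  0  1  1  1  1  2  2  2
  i=3: 0  0  1  2  2  2  3  3  3
  i=4: 0  1  2  3  3  3  4  4  4
  i=5: 1  2  3  4  4  4  5  5  5
  i=6: 1  2  3  4  4  5  6  6  6
  i=7: 1  2  3  4  4  5  6  6  7
  i=8: 1  2  3  4  5  6  7  7  8
  i=9: 1  2  3  4  5  6  7  8  9

giving w = (7, 3, 4, 2, 1, 6, 9, 5, 8) via Δ²R.

Fulton essential set (5 of the 14 Rothe cells):

[(1, 6, 0), (3, 2, 0), (4, 1, 0), (7, 5, 4), (7, 8, 6)]


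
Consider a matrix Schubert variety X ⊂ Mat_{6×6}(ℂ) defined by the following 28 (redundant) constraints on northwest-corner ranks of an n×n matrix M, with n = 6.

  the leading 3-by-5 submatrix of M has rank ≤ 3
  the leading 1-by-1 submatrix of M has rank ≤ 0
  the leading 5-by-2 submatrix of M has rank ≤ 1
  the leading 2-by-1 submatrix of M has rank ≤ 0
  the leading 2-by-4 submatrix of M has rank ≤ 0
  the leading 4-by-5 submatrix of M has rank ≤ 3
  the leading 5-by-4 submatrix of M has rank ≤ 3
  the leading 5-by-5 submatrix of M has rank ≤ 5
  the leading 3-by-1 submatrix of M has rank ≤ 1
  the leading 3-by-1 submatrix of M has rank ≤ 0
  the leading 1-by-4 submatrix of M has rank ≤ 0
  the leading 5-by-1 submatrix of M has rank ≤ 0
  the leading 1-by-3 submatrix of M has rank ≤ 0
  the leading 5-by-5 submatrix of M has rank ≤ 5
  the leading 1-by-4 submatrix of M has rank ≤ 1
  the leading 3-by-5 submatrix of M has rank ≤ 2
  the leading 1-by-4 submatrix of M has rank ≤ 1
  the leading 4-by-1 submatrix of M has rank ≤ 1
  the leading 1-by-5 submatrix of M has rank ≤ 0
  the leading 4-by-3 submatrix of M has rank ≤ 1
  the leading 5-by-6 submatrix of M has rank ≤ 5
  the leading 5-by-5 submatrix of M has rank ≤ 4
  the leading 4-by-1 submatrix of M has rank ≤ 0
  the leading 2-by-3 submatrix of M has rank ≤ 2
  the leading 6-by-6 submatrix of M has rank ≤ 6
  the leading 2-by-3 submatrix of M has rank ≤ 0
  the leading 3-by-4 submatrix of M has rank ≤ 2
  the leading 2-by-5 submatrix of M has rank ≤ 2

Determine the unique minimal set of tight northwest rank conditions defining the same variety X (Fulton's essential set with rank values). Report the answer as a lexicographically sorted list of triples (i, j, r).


Propagating the 28 rank bounds to every northwest block:

  R[1]: 0, 0, 0, 0, 0, 1
  R[2]: 0, 0, 0, 0, 1, 2
  R[3]: 0, 1, 1, 1, 2, 3
  R[4]: 0, 1, 1, 2, 3, 4
  R[5]: 0, 1, 2, 3, 4, 5
  R[6]: 1, 2, 3, 4, 5, 6

reading off 1-entries of Δ²R: w = (6, 5, 2, 4, 3, 1).

Fulton essential set (4 of the 13 Rothe cells):

[(1, 5, 0), (2, 4, 0), (4, 3, 1), (5, 1, 0)]


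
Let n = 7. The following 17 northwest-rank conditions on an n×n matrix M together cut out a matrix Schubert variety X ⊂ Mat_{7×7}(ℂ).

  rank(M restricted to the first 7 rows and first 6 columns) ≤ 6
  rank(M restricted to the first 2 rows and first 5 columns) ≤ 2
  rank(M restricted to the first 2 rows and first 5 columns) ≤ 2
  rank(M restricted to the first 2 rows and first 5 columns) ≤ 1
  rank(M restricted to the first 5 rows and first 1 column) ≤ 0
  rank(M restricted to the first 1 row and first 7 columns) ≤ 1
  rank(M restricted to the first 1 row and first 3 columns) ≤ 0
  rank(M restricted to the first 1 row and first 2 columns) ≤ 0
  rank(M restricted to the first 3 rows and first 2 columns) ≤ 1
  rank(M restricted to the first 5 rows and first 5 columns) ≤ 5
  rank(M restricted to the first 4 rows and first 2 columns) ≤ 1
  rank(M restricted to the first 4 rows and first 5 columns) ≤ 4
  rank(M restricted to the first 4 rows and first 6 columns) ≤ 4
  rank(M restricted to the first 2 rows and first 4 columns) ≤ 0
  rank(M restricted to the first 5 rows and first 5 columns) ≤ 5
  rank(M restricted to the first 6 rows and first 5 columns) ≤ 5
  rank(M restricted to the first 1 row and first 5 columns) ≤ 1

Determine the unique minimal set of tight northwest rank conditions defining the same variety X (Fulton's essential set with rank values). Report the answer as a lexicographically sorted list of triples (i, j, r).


Computing R[i][j] = min implied NW-rank bound (n=7, 17 conditions):

  0  0  0  0  1  1  1
  0  0  0  0  1  2  2
  0  1  1  1  2  3  3
  0  1  2  2  3  4  4
  0  1  2  3  4  5  5
  1  2  3  4  5  6  6
  1  2  3  4  5  6  7

so w = (5, 6, 2, 3, 4, 1, 7).

D(w) has 11 cells with 2 SE-corners; essential set:

[(2, 4, 0), (5, 1, 0)]


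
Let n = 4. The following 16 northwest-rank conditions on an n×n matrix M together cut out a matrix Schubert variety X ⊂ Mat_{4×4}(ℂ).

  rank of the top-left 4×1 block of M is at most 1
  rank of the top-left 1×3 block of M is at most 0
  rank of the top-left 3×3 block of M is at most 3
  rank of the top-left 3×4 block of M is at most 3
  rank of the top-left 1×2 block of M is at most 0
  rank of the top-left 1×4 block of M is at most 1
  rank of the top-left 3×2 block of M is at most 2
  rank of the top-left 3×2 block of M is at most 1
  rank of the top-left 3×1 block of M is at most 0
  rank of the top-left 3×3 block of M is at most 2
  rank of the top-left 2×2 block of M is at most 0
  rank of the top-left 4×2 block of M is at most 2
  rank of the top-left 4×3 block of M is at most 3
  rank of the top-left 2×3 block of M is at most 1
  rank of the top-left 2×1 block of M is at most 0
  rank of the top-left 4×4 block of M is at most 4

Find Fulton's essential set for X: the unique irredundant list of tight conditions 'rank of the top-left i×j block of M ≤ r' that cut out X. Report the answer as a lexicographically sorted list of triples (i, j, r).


The tightest implied rank at each (i,j), from the 16 conditions:

  0 | 0 | 0 | 1
  0 | 0 | 1 | 2
  0 | 1 | 2 | 3
  1 | 2 | 3 | 4

hence w(1..4) = (4, 3, 2, 1).

Rothe diagram D(w) (6 cells), 3 SE-corners (essential conditions):

[(1, 3, 0), (2, 2, 0), (3, 1, 0)]


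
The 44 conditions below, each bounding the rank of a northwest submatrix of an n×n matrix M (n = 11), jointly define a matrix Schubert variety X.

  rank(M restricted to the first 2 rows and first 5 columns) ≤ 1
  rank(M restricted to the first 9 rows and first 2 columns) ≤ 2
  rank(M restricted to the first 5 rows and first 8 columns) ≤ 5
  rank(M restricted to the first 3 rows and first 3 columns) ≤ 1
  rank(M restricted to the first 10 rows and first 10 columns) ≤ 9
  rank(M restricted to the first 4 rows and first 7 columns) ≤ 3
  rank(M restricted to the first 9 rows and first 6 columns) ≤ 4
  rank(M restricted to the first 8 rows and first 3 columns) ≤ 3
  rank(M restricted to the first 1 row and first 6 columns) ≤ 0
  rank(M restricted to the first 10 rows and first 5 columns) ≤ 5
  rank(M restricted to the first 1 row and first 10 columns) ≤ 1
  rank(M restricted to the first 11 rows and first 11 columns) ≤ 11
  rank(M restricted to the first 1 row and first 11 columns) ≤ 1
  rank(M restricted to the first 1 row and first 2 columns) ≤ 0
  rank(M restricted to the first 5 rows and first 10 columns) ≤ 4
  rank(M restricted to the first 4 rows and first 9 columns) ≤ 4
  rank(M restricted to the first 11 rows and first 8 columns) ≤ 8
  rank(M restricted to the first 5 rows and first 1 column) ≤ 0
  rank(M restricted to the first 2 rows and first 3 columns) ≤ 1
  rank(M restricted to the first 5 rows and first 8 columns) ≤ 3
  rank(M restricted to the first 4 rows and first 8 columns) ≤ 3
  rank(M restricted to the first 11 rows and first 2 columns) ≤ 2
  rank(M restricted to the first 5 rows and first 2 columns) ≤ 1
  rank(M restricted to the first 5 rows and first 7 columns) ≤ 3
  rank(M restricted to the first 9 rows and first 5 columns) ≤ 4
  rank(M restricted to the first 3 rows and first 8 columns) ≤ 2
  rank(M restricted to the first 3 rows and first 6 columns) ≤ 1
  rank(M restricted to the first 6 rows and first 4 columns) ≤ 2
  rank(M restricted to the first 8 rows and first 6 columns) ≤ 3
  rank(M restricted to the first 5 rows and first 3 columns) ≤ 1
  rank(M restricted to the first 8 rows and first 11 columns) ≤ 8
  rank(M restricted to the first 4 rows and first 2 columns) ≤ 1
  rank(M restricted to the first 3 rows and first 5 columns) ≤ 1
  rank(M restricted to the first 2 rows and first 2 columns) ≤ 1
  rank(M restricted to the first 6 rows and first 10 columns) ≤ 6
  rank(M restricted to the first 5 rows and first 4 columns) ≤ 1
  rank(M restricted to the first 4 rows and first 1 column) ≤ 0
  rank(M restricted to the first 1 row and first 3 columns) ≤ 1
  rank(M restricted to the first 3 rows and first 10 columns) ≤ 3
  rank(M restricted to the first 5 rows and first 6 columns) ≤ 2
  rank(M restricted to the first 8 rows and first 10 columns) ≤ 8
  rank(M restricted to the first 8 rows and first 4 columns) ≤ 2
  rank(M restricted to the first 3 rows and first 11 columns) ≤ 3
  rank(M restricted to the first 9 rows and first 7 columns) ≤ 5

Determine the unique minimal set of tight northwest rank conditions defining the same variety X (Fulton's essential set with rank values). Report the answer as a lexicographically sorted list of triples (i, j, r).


Computing R[i][j] = min implied NW-rank bound (n=11, 44 conditions):

  R[1]: 0 | 0 | 0 | 0 | 0 | 0 | 1 | 1 | 1 | 1 | 1
  R[2]: 0 | 1 | 1 | 1 | 1 | 1 | 2 | 2 | 2 | 2 | 2
  R[3]: 0 | 1 | 1 | 1 | 1 | 1 | 2 | 2 | 3 | 3 | 3
  R[4]: 0 | 1 | 1 | 1 | 2 | 2 | 3 | 3 | 4 | 4 | 4
  R[5]: 0 | 1 | 1 | 1 | 2 | 2 | 3 | 3 | 4 | 4 | 5
  R[6]: 1 | 2 | 2 | 2 | 3 | 3 | 4 | 4 | 5 | 5 | 6
  R[7]: 1 | 2 | 2 | 2 | 3 | 3 | 4 | 5 | 6 | 6 | 7
  R[8]: 1 | 2 | 2 | 2 | 3 | 3 | 4 | 5 | 6 | 7 | 8
  R[9]: 1 | 2 | 3 | 3 | 4 | 4 | 5 | 6 | 7 | 8 | 9
  R[10]: 1 | 2 | 3 | 4 | 5 | 5 | 6 | 7 | 8 | 9 | 10
  R[11]: 1 | 2 | 3 | 4 | 5 | 6 | 7 | 8 | 9 | 10 | 11

so w = (7, 2, 9, 5, 11, 1, 8, 10, 3, 4, 6).

Fulton essential set (10 of the 28 Rothe cells):

[(1, 6, 0), (3, 6, 1), (3, 8, 2), (5, 1, 0), (5, 4, 1), (5, 6, 2), (5, 8, 3), (5, 10, 4), (8, 4, 2), (8, 6, 3)]


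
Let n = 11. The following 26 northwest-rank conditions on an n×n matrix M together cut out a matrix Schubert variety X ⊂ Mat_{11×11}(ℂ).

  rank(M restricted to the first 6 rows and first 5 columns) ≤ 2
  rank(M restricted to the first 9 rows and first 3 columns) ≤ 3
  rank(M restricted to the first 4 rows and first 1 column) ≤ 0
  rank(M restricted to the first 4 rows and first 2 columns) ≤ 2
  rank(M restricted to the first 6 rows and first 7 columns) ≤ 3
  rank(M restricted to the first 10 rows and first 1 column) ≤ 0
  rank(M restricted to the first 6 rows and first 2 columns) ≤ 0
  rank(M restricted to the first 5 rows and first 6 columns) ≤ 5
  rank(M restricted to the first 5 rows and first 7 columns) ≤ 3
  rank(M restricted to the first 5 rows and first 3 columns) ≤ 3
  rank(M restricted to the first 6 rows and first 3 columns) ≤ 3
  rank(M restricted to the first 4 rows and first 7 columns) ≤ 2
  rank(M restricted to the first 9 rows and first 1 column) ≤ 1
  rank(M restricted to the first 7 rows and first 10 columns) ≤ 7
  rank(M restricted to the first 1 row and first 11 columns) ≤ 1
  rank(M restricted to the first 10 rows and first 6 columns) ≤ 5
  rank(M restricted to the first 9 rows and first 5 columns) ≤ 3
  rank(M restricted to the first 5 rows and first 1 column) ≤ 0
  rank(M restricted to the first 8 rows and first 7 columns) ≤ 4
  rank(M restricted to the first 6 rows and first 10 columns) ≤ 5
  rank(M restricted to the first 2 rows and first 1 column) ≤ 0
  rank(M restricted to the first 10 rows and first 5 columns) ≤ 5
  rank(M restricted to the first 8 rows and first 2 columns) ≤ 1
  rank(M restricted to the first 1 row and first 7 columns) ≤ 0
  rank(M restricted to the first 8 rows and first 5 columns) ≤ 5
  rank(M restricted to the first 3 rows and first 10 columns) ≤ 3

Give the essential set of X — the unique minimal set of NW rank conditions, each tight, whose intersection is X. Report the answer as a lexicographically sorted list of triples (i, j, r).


The tightest implied rank at each (i,j), from the 26 conditions:

  i=1: 0, 0, 0, 0, 0, 0, 0, 1, 1, 1, 1
  i=2: 0, 0, 1, 1, 1, 1, 1, 2, 2, 2, 2
  i=3: 0, 0, 1, 2, 2, 2, 2, 3, 3, 3, 3
  i=4: 0, 0, 1, 2, 2, 2, 2, 3, 4, 4, 4
  i=5: 0, 0, 1, 2, 2, 3, 3, 4, 5, 5, 5
  i=6: 0, 0, 1, 2, 2, 3, 3, 4, 5, 5, 6
  i=7: 0, 1, 2, 3, 3, 4, 4, 5, 6, 6, 7
  i=8: 0, 1, 2, 3, 3, 4, 4, 5, 6, 7, 8
  i=9: 0, 1, 2, 3, 3, 4, 5, 6, 7, 8, 9
  i=10: 0, 1, 2, 3, 4, 5, 6, 7, 8, 9, 10
  i=11: 1, 2, 3, 4, 5, 6, 7, 8, 9, 10, 11

giving w = (8, 3, 4, 9, 6, 11, 2, 10, 7, 5, 1) via Δ²R.

Rothe diagram D(w) (31 cells), 9 SE-corners (essential conditions):

[(1, 7, 0), (4, 7, 2), (6, 2, 0), (6, 5, 2), (6, 7, 3), (6, 10, 5), (8, 7, 4), (9, 5, 3), (10, 1, 0)]


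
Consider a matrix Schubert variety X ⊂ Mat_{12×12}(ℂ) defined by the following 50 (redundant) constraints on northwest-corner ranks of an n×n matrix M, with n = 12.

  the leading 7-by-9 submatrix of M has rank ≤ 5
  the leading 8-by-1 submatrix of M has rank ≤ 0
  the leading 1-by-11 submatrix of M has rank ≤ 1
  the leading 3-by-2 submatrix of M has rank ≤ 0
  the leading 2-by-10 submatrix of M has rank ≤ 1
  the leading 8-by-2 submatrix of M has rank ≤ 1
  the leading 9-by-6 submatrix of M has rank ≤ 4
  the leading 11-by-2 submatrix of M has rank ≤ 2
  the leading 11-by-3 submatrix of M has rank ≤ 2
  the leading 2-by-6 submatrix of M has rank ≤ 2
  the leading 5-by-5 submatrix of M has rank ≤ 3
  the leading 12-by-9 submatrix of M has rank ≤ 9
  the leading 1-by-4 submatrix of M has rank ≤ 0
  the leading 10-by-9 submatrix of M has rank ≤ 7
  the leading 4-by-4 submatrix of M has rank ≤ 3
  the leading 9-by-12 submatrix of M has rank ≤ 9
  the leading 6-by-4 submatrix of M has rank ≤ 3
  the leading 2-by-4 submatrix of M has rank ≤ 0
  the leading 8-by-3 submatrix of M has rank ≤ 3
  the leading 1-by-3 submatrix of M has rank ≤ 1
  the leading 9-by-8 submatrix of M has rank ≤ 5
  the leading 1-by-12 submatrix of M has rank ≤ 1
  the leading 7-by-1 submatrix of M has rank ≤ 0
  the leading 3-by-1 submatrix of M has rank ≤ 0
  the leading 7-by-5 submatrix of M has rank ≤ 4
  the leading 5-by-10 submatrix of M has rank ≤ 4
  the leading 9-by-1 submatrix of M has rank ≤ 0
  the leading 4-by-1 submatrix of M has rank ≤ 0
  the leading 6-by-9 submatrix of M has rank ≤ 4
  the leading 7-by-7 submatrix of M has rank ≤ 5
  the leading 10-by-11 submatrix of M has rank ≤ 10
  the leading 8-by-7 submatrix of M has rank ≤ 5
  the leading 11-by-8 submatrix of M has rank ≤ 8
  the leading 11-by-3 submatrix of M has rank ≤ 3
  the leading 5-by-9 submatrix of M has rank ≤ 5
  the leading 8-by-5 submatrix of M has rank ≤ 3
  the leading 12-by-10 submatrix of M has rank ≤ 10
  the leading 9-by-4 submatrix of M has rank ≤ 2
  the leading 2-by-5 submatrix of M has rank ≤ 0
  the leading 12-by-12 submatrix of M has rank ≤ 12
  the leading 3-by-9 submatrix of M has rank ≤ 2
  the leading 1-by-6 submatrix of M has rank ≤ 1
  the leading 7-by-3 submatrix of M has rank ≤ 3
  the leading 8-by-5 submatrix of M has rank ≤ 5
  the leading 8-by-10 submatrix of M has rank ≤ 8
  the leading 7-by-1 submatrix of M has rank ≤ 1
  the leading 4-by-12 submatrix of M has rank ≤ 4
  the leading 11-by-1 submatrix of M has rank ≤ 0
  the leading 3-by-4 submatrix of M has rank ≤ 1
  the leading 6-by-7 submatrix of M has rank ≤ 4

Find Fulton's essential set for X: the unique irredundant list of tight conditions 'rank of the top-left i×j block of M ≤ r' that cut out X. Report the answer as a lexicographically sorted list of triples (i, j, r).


Rank table r_w(12×12) implied by the 50 constraints:

  row 1: 0  0  0  0  0  1  1  1  1  1  1  1
  row 2: 0  0  0  0  0  1  1  1  1  1  2  2
  row 3: 0  0  1  1  1  2  2  2  2  2  3  3
  row 4: 0  1  2  2  2  3  3  3  3  3  4  4
  row 5: 0  1  2  2  3  4  4  4  4  4  5  5
  row 6: 0  1  2  2  3  4  4  4  4  5  6  6
  row 7: 0  1  2  2  3  4  5  5  5  6  7  7
  row 8: 0  1  2  2  3  4  5  5  6  7  8  8
  row 9: 0  1  2  2  3  4  5  5  6  7  8  9
  row 10: 0  1  2  3  4  5  6  6  7  8  9  10
  row 11: 0  1  2  3  4  5  6  7  8  9  10  11
  row 12: 1  2  3  4  5  6  7  8  9  10  11  12

hence w(1..12) = (6, 11, 3, 2, 5, 10, 7, 9, 12, 4, 8, 1).

Fulton essential set (7 of the 34 Rothe cells):

[(2, 5, 0), (2, 10, 1), (3, 2, 0), (6, 9, 4), (9, 4, 2), (9, 8, 5), (11, 1, 0)]


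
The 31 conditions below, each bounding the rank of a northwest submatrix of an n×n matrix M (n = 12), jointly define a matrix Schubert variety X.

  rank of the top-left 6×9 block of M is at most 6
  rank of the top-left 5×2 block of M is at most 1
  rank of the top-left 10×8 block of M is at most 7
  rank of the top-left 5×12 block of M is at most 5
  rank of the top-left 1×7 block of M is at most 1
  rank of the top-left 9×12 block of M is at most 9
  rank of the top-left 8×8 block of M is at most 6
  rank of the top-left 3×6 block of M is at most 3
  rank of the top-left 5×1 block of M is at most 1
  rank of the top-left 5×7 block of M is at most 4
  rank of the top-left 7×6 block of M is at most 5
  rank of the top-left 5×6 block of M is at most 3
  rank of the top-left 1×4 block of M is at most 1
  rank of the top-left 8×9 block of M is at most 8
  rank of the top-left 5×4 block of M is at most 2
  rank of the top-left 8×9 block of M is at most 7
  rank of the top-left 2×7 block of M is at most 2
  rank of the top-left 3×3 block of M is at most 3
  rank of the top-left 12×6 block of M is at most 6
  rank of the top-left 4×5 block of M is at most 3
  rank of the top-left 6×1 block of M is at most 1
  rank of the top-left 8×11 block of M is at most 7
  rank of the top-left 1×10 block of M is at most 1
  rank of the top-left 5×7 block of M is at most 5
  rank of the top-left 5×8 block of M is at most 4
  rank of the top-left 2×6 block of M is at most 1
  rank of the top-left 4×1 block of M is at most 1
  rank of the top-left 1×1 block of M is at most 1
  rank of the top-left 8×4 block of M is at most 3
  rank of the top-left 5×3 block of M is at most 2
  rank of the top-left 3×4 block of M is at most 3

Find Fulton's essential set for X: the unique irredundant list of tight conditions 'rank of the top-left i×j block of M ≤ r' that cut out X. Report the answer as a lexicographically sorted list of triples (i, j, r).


Rank table r_w(12×12) implied by the 31 constraints:

  1, 1, 1, 1, 1, 1, 1, 1, 1, 1, 1, 1
  1, 1, 1, 1, 1, 1, 2, 2, 2, 2, 2, 2
  1, 1, 2, 2, 2, 2, 3, 3, 3, 3, 3, 3
  1, 1, 2, 2, 3, 3, 4, 4, 4, 4, 4, 4
  1, 1, 2, 2, 3, 3, 4, 4, 5, 5, 5, 5
  1, 2, 3, 3, 4, 4, 5, 5, 6, 6, 6, 6
  1, 2, 3, 3, 4, 5, 6, 6, 7, 7, 7, 7
  1, 2, 3, 3, 4, 5, 6, 6, 7, 7, 7, 8
  1, 2, 3, 4, 5, 6, 7, 7, 8, 8, 8, 9
  1, 2, 3, 4, 5, 6, 7, 7, 8, 9, 9, 10
  1, 2, 3, 4, 5, 6, 7, 8, 9, 10, 10, 11
  1, 2, 3, 4, 5, 6, 7, 8, 9, 10, 11, 12

reading off 1-entries of Δ²R: w = (1, 7, 3, 5, 9, 2, 6, 12, 4, 10, 8, 11).

ℓ(w)=18; the 9 essential cells (i,j,r):

[(2, 6, 1), (5, 2, 1), (5, 4, 2), (5, 6, 3), (5, 8, 4), (8, 4, 3), (8, 8, 6), (8, 11, 7), (10, 8, 7)]


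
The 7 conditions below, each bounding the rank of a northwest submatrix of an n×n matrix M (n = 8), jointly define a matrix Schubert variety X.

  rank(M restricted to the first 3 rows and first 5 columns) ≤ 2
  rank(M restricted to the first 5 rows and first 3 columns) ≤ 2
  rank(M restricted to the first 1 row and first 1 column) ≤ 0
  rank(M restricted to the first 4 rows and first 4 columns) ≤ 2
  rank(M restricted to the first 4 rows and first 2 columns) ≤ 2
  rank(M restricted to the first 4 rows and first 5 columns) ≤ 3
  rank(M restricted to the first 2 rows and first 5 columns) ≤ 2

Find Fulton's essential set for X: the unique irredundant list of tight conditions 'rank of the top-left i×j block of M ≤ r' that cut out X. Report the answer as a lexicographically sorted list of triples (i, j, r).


The tightest implied rank at each (i,j), from the 7 conditions:

  i=1: 0, 1, 1, 1, 1, 1, 1, 1
  i=2: 1, 2, 2, 2, 2, 2, 2, 2
  i=3: 1, 2, 2, 2, 2, 3, 3, 3
  i=4: 1, 2, 2, 2, 3, 4, 4, 4
  i=5: 1, 2, 2, 3, 4, 5, 5, 5
  i=6: 1, 2, 3, 4, 5, 6, 6, 6
  i=7: 1, 2, 3, 4, 5, 6, 7, 7
  i=8: 1, 2, 3, 4, 5, 6, 7, 8

reading off 1-entries of Δ²R: w = (2, 1, 6, 5, 4, 3, 7, 8).

D(w) has 7 cells with 4 SE-corners; essential set:

[(1, 1, 0), (3, 5, 2), (4, 4, 2), (5, 3, 2)]


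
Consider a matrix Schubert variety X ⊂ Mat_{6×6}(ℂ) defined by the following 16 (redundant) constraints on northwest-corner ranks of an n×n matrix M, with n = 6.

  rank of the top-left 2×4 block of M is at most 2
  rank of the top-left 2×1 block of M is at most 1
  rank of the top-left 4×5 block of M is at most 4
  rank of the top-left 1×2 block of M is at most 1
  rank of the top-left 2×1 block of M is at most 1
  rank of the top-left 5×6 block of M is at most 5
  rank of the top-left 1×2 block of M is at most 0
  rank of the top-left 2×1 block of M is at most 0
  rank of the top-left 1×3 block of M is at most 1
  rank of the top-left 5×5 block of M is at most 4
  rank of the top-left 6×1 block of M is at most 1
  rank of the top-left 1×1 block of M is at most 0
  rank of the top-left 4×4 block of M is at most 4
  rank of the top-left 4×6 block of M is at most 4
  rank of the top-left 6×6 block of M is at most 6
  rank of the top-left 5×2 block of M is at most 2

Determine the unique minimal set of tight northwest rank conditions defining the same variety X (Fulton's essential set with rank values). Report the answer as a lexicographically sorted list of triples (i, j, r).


Rank table r_w(6×6) implied by the 16 constraints:

  i=1: 0, 0, 1, 1, 1, 1
  i=2: 0, 1, 2, 2, 2, 2
  i=3: 1, 2, 3, 3, 3, 3
  i=4: 1, 2, 3, 4, 4, 4
  i=5: 1, 2, 3, 4, 4, 5
  i=6: 1, 2, 3, 4, 5, 6

reading off 1-entries of Δ²R: w = (3, 2, 1, 4, 6, 5).

ℓ(w)=4; the 3 essential cells (i,j,r):

[(1, 2, 0), (2, 1, 0), (5, 5, 4)]


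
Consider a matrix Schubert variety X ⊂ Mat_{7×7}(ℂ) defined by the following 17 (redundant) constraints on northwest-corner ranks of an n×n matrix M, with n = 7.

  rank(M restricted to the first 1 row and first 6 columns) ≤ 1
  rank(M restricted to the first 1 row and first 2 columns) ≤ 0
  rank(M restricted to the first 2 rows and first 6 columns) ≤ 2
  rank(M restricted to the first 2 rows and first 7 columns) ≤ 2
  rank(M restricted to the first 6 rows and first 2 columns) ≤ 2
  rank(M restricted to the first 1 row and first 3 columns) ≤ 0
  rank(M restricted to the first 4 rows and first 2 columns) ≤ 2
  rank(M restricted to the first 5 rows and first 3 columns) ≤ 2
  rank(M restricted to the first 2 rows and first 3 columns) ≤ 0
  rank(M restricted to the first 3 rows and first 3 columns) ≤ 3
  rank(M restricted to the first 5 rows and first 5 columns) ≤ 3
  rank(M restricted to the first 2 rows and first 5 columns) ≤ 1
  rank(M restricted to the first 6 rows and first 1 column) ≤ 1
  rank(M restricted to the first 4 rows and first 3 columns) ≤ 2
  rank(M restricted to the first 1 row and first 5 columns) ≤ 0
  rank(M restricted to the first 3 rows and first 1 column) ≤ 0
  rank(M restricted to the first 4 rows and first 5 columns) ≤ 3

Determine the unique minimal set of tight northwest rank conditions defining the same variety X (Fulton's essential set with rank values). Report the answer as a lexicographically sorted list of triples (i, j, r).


Propagating the 17 rank bounds to every northwest block:

  R[1]: 0 0 0 0 0 1 1
  R[2]: 0 0 0 1 1 2 2
  R[3]: 0 1 1 2 2 3 3
  R[4]: 1 2 2 3 3 4 4
  R[5]: 1 2 2 3 3 4 5
  R[6]: 1 2 3 4 4 5 6
  R[7]: 1 2 3 4 5 6 7

the unique w with this rank table is (6, 4, 2, 1, 7, 3, 5).

D(w) has 11 cells with 5 SE-corners; essential set:

[(1, 5, 0), (2, 3, 0), (3, 1, 0), (5, 3, 2), (5, 5, 3)]


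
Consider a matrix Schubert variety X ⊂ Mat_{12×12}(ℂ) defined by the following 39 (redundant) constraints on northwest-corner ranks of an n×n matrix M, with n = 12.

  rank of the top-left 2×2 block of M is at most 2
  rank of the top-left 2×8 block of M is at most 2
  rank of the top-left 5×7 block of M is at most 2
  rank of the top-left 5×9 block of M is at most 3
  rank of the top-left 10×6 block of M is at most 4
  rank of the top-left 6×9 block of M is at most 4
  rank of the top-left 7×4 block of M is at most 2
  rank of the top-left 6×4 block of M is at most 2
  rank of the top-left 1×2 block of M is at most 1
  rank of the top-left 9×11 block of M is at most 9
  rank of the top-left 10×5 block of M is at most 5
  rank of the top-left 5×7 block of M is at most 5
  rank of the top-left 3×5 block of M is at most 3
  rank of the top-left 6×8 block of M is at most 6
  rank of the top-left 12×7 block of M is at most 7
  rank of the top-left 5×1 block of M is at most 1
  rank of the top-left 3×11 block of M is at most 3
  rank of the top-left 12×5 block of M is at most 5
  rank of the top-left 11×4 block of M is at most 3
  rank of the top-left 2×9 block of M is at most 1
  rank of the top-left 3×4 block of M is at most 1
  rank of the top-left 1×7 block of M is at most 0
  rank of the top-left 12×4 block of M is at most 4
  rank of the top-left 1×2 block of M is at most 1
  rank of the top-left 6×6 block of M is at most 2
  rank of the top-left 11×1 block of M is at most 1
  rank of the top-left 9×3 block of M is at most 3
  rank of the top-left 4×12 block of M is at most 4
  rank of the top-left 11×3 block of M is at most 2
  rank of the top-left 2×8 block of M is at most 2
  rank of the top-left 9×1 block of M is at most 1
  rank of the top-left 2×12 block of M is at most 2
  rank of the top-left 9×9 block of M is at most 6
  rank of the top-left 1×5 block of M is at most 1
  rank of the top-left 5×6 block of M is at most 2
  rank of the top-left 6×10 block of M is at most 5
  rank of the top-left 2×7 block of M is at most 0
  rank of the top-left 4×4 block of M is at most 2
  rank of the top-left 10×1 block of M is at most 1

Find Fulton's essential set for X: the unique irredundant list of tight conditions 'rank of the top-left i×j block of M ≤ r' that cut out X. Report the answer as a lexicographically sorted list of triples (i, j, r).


Rank table r_w(12×12) implied by the 39 constraints:

  R[1]: 0  0  0  0  0  0  0  1  1  1  1  1
  R[2]: 0  0  0  0  0  0  0  1  1  2  2  2
  R[3]: 1  1  1  1  1  1  1  2  2  3  3  3
  R[4]: 1  2  2  2  2  2  2  3  3  4  4  4
  R[5]: 1  2  2  2  2  2  2  3  3  4  5  5
  R[6]: 1  2  2  2  2  2  3  4  4  5  6  6
  R[7]: 1  2  2  2  3  3  4  5  5  6  7  7
  R[8]: 1  2  2  3  4  4  5  6  6  7  8  8
  R[9]: 1  2  2  3  4  4  5  6  6  7  8  9
  R[10]: 1  2  2  3  4  4  5  6  7  8  9  10
  R[11]: 1  2  2  3  4  5  6  7  8  9  10  11
  R[12]: 1  2  3  4  5  6  7  8  9  10  11  12

giving w = (8, 10, 1, 2, 11, 7, 5, 4, 12, 9, 6, 3) via Δ²R.

|D(w)|=34, |Ess(w)|=9:

[(2, 7, 0), (2, 9, 1), (5, 7, 2), (5, 9, 3), (6, 6, 2), (7, 4, 2), (9, 9, 6), (10, 6, 4), (11, 3, 2)]


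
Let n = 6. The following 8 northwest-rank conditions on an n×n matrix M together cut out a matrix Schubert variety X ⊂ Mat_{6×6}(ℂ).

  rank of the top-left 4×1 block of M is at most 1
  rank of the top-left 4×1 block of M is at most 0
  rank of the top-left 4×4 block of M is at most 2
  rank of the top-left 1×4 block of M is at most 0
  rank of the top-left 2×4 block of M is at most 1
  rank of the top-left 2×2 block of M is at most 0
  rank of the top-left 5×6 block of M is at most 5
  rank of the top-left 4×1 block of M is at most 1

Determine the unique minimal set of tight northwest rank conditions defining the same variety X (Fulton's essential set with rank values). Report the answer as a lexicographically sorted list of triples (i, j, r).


Propagating the 8 rank bounds to every northwest block:

  i=1: 0  0  0  0  1  1
  i=2: 0  0  1  1  2  2
  i=3: 0  1  2  2  3  3
  i=4: 0  1  2  2  3  4
  i=5: 1  2  3  3  4  5
  i=6: 1  2  3  4  5  6

reading off 1-entries of Δ²R: w = (5, 3, 2, 6, 1, 4).

Fulton essential set (4 of the 9 Rothe cells):

[(1, 4, 0), (2, 2, 0), (4, 1, 0), (4, 4, 2)]


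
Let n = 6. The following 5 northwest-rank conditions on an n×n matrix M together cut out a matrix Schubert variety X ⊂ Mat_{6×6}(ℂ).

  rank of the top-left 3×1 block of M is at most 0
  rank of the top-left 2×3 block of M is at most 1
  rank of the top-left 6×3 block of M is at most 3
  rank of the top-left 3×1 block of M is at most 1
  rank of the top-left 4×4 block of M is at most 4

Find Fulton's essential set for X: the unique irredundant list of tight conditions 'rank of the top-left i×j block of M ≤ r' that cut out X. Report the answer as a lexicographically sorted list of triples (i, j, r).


Computing R[i][j] = min implied NW-rank bound (n=6, 5 conditions):

  R[1]: 0, 1, 1, 1, 1, 1
  R[2]: 0, 1, 1, 2, 2, 2
  R[3]: 0, 1, 2, 3, 3, 3
  R[4]: 1, 2, 3, 4, 4, 4
  R[5]: 1, 2, 3, 4, 5, 5
  R[6]: 1, 2, 3, 4, 5, 6

reading off 1-entries of Δ²R: w = (2, 4, 3, 1, 5, 6).

Fulton essential set (2 of the 4 Rothe cells):

[(2, 3, 1), (3, 1, 0)]


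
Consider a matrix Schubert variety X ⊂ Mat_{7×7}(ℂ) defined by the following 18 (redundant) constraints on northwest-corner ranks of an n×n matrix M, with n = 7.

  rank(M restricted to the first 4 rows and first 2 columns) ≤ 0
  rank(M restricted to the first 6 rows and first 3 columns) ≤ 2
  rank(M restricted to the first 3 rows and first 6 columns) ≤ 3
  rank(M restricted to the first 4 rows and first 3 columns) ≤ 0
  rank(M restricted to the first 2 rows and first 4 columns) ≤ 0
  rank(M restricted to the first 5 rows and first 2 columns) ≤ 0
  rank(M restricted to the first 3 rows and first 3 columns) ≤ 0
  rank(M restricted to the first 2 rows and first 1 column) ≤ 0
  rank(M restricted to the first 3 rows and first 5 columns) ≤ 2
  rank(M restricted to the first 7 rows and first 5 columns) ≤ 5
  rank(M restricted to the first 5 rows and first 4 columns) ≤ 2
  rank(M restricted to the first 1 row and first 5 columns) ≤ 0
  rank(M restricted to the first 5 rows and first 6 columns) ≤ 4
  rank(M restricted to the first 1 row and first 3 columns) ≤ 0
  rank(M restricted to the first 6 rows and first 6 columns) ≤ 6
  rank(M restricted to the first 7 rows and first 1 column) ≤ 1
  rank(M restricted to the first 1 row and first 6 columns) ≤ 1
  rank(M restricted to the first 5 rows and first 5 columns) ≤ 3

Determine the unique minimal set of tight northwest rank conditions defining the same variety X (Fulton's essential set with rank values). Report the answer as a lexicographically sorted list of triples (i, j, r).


Computing R[i][j] = min implied NW-rank bound (n=7, 18 conditions):

  0 | 0 | 0 | 0 | 0 | 1 | 1
  0 | 0 | 0 | 0 | 1 | 2 | 2
  0 | 0 | 0 | 1 | 2 | 3 | 3
  0 | 0 | 0 | 1 | 2 | 3 | 4
  0 | 0 | 1 | 2 | 3 | 4 | 5
  1 | 1 | 2 | 3 | 4 | 5 | 6
  1 | 2 | 3 | 4 | 5 | 6 | 7

giving w = (6, 5, 4, 7, 3, 1, 2) via Δ²R.

Rothe diagram D(w) (17 cells), 4 SE-corners (essential conditions):

[(1, 5, 0), (2, 4, 0), (4, 3, 0), (5, 2, 0)]
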